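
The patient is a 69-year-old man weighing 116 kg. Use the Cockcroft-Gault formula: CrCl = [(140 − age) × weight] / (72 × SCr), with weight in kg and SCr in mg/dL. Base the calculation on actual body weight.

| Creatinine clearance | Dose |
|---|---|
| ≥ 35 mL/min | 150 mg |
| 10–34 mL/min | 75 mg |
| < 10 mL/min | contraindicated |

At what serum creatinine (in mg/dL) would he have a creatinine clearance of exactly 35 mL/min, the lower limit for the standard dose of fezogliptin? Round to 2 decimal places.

Standard dose requires CrCl ≥ 35 mL/min.
Set (140 − 69) × 116 / (72 × SCr) = 35
SCr = (140 − 69) × 116 / (72 × 35) = 3.268 mg/dL

3.27 mg/dL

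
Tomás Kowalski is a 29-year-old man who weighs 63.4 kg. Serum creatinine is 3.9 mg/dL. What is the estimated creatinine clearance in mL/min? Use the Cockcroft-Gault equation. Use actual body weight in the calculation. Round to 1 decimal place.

25.1 mL/min

CrCl = (140 − 29) × 63.4 / (72 × 3.9) = 7037.4 / 280.80 ≈ 25.1 mL/min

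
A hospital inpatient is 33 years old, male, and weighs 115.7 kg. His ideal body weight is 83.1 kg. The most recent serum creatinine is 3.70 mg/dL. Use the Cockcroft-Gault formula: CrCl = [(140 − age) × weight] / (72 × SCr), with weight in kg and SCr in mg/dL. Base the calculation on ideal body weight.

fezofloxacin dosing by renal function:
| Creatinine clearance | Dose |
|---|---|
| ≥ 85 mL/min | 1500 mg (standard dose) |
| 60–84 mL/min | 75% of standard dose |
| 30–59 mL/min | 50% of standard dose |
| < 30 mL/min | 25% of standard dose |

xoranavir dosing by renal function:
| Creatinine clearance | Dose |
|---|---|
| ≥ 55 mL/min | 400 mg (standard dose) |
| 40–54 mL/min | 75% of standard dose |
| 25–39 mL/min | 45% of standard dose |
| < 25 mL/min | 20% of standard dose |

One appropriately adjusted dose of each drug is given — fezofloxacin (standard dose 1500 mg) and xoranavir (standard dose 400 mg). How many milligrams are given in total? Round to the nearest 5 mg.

930 mg

CrCl = (140 − 33) × 83.1 / (72 × 3.7) = 8891.7 / 266.40 ≈ 33.4 mL/min
CrCl ≈ 33 mL/min.
fezofloxacin: 30–59 mL/min → 50% of 1500 mg = 750 mg.
xoranavir: 25–39 mL/min → 45% of 400 mg = 180 mg.
Total = 750 + 180 = 930 mg.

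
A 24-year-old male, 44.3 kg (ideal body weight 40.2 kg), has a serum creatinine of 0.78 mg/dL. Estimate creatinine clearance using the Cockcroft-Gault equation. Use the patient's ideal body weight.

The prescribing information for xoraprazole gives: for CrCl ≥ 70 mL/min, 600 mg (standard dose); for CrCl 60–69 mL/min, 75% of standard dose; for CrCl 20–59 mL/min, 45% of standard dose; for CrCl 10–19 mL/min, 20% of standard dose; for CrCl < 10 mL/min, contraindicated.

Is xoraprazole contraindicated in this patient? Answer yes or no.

CrCl = (140 − 24) × 40.2 / (72 × 0.78) = 4663.2 / 56.16 ≈ 83.0 mL/min
CrCl ≈ 83 mL/min, which is ≥ 10 mL/min.

no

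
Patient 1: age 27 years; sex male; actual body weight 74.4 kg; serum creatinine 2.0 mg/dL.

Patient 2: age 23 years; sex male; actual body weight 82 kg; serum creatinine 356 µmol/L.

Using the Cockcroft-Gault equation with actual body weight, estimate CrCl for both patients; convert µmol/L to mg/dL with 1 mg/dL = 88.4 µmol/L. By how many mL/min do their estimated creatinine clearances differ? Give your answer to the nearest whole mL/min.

Patient 1: CrCl = (140 − 27) × 74.4 / (72 × 2) = 8407.2 / 144.00 ≈ 58.4 mL/min
Patient 2: SCr = 356 / 88.4 = 4.027 mg/dL
Patient 2: CrCl = (140 − 23) × 82 / (72 × 4.027) = 9594.0 / 289.94 ≈ 33.1 mL/min
|58.4 − 33.1| = 25.3 mL/min

25 mL/min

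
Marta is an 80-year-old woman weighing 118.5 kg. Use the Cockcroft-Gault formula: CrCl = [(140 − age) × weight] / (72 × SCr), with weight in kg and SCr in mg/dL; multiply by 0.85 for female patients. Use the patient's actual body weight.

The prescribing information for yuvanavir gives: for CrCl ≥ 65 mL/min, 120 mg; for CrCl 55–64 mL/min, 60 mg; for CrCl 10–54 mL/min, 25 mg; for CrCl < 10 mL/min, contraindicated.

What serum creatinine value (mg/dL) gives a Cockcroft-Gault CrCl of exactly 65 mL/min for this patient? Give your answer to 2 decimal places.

1.29 mg/dL

Standard dose requires CrCl ≥ 65 mL/min.
Set (140 − 80) × 118.5 × 0.85 / (72 × SCr) = 65
SCr = (140 − 80) × 118.5 × 0.85 / (72 × 65) = 1.291 mg/dL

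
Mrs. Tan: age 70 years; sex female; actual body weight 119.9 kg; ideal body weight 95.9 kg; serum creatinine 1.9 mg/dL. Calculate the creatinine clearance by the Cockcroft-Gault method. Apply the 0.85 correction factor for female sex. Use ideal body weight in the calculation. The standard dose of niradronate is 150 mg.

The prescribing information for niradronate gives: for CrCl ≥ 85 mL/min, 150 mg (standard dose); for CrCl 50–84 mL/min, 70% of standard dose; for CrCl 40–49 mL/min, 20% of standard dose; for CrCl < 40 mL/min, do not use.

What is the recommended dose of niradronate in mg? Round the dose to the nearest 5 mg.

30 mg

CrCl = (140 − 70) × 95.9 / (72 × 1.9) × 0.85 = 6713.0 / 136.80 × 0.85 ≈ 41.7 mL/min
CrCl ≈ 42 mL/min → bracket 40–49 mL/min.
20% of 150 mg = 30 mg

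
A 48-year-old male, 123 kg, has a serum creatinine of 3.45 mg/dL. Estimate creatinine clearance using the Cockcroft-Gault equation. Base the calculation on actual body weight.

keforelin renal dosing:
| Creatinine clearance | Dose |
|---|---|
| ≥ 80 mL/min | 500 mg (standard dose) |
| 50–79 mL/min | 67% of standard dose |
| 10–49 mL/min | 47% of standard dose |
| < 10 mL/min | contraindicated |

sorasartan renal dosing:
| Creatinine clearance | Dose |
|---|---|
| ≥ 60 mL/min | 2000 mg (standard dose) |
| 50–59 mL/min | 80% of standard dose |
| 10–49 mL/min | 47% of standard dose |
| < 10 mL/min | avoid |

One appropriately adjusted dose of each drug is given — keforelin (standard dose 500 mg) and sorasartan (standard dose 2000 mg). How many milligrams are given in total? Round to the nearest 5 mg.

1175 mg

CrCl = (140 − 48) × 123 / (72 × 3.45) = 11316.0 / 248.40 ≈ 45.6 mL/min
CrCl ≈ 46 mL/min.
keforelin: 10–49 mL/min → 47% of 500 mg = 235 mg.
sorasartan: 10–49 mL/min → 47% of 2000 mg = 940 mg.
Total = 235 + 940 = 1175 mg.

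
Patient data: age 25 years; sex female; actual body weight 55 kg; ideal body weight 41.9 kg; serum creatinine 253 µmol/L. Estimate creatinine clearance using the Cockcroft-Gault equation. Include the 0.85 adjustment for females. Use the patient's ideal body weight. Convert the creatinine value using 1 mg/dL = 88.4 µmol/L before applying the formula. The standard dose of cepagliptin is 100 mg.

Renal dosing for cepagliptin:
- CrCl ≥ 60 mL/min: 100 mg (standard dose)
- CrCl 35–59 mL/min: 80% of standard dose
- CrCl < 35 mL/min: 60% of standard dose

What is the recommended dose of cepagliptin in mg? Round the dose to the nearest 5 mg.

60 mg

SCr = 253 / 88.4 = 2.862 mg/dL
CrCl = (140 − 25) × 41.9 / (72 × 2.862) × 0.85 = 4818.5 / 206.06 × 0.85 ≈ 19.9 mL/min
CrCl ≈ 20 mL/min → bracket < 35 mL/min.
60% of 100 mg = 60 mg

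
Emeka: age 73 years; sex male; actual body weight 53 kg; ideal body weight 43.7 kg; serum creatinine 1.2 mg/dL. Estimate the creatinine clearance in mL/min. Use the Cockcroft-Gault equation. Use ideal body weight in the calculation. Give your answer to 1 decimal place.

33.9 mL/min

CrCl = (140 − 73) × 43.7 / (72 × 1.2) = 2927.9 / 86.40 ≈ 33.9 mL/min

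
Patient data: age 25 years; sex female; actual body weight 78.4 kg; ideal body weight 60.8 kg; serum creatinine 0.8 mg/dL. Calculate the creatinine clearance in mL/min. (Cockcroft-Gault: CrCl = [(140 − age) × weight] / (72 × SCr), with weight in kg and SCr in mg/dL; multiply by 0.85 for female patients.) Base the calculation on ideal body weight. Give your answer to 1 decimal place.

103.2 mL/min

CrCl = (140 − 25) × 60.8 / (72 × 0.8) × 0.85 = 6992.0 / 57.60 × 0.85 ≈ 103.2 mL/min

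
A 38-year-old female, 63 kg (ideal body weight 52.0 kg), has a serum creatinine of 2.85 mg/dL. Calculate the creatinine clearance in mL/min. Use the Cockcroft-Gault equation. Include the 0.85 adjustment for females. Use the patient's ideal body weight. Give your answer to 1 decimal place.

22.0 mL/min

CrCl = (140 − 38) × 52 / (72 × 2.85) × 0.85 = 5304.0 / 205.20 × 0.85 ≈ 22.0 mL/min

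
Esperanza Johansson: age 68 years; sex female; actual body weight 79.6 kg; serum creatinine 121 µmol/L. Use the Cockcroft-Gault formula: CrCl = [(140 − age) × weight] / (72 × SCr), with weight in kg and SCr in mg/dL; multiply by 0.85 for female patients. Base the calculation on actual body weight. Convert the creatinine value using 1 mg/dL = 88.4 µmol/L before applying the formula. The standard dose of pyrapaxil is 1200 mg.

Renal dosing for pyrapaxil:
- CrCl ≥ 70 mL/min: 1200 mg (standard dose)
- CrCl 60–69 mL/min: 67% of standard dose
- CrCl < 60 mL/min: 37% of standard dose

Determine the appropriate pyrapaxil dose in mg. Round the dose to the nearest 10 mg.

SCr = 121 / 88.4 = 1.369 mg/dL
CrCl = (140 − 68) × 79.6 / (72 × 1.369) × 0.85 = 5731.2 / 98.57 × 0.85 ≈ 49.4 mL/min
CrCl ≈ 49 mL/min → bracket < 60 mL/min.
37% of 1200 mg = 444 mg → 440 mg

440 mg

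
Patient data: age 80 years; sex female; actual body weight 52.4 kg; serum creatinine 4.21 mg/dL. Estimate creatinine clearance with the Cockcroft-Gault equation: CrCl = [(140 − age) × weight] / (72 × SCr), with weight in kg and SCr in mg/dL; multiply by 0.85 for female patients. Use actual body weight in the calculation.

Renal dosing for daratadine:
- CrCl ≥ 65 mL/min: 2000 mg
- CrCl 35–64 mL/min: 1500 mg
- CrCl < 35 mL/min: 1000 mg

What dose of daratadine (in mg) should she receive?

CrCl = (140 − 80) × 52.4 / (72 × 4.21) × 0.85 = 3144.0 / 303.12 × 0.85 ≈ 8.8 mL/min
CrCl ≈ 9 mL/min → bracket < 35 mL/min.
Dose for this bracket: 1000 mg.

1000 mg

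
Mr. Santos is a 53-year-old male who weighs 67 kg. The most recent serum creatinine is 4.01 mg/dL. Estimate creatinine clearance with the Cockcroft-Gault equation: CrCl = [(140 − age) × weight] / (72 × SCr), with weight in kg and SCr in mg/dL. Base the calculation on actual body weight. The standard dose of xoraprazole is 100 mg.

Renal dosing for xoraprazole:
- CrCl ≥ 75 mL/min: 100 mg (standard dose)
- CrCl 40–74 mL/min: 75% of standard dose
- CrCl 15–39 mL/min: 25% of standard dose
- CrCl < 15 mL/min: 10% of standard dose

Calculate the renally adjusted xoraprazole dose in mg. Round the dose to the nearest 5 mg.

25 mg

CrCl = (140 − 53) × 67 / (72 × 4.01) = 5829.0 / 288.72 ≈ 20.2 mL/min
CrCl ≈ 20 mL/min → bracket 15–39 mL/min.
25% of 100 mg = 25 mg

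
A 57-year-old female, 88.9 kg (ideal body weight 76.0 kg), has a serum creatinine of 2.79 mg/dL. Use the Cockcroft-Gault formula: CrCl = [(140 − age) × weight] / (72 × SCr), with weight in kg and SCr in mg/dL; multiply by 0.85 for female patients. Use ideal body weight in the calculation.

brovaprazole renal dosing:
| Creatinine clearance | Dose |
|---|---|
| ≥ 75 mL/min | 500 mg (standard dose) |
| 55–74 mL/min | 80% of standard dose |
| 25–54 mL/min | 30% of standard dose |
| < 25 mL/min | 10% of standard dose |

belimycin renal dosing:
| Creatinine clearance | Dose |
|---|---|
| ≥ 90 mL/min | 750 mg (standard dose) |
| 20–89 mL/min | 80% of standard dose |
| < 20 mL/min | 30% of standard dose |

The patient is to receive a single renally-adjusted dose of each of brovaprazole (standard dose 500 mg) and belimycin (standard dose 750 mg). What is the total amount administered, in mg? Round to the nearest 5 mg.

CrCl = (140 − 57) × 76 / (72 × 2.79) × 0.85 = 6308.0 / 200.88 × 0.85 ≈ 26.7 mL/min
CrCl ≈ 27 mL/min.
brovaprazole: 25–54 mL/min → 30% of 500 mg = 150 mg.
belimycin: 20–89 mL/min → 80% of 750 mg = 600 mg.
Total = 150 + 600 = 750 mg.

750 mg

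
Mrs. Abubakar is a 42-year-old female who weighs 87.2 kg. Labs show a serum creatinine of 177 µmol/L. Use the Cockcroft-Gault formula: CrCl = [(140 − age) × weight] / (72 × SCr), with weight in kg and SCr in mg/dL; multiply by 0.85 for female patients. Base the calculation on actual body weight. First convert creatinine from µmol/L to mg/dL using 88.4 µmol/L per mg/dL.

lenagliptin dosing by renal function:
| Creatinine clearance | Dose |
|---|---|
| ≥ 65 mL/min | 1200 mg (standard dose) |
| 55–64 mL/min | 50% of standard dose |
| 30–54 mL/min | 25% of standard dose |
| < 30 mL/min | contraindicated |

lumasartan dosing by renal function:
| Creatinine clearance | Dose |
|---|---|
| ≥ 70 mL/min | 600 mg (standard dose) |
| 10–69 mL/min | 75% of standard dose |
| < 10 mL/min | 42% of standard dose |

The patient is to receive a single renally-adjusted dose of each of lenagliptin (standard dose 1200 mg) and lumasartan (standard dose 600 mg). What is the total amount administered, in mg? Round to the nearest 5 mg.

SCr = 177 / 88.4 = 2.002 mg/dL
CrCl = (140 − 42) × 87.2 / (72 × 2.002) × 0.85 = 8545.6 / 144.14 × 0.85 ≈ 50.4 mL/min
CrCl ≈ 50 mL/min.
lenagliptin: 30–54 mL/min → 25% of 1200 mg = 300 mg.
lumasartan: 10–69 mL/min → 75% of 600 mg = 450 mg.
Total = 300 + 450 = 750 mg.

750 mg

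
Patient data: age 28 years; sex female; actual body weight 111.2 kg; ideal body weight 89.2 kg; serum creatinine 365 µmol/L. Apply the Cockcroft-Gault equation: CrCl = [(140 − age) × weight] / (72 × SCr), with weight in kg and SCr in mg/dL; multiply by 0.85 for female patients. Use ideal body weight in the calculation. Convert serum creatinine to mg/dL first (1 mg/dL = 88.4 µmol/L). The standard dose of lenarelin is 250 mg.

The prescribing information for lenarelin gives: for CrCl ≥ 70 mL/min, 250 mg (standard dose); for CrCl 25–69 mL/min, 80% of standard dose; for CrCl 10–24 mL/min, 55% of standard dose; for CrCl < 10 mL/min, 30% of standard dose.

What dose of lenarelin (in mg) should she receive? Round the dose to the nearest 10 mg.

200 mg

SCr = 365 / 88.4 = 4.129 mg/dL
CrCl = (140 − 28) × 89.2 / (72 × 4.129) × 0.85 = 9990.4 / 297.29 × 0.85 ≈ 28.6 mL/min
CrCl ≈ 29 mL/min → bracket 25–69 mL/min.
80% of 250 mg = 200 mg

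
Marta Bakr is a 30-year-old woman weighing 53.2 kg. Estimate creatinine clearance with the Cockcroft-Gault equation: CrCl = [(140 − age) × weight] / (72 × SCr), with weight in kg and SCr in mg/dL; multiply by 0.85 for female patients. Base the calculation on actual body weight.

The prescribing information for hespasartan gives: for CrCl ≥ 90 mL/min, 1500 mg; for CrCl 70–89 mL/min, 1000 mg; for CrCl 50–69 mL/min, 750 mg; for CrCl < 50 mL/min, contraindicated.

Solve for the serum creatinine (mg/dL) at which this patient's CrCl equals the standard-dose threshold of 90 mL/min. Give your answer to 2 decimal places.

0.77 mg/dL

Standard dose requires CrCl ≥ 90 mL/min.
Set (140 − 30) × 53.2 × 0.85 / (72 × SCr) = 90
SCr = (140 − 30) × 53.2 × 0.85 / (72 × 90) = 0.768 mg/dL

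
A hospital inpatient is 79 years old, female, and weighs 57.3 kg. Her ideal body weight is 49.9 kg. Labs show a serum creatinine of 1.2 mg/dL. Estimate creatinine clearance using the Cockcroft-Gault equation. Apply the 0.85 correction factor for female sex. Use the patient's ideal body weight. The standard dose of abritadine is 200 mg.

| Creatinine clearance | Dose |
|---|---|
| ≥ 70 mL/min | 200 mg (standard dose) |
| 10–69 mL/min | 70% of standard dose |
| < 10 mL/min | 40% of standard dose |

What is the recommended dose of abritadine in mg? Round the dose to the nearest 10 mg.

CrCl = (140 − 79) × 49.9 / (72 × 1.2) × 0.85 = 3043.9 / 86.40 × 0.85 ≈ 29.9 mL/min
CrCl ≈ 30 mL/min → bracket 10–69 mL/min.
70% of 200 mg = 140 mg

140 mg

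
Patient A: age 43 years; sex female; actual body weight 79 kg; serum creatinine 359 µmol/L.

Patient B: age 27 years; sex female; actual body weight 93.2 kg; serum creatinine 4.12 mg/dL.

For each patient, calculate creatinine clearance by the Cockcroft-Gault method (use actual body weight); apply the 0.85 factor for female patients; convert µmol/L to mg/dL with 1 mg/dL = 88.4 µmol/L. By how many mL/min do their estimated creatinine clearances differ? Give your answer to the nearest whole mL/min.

Patient A: SCr = 359 / 88.4 = 4.061 mg/dL
Patient A: CrCl = (140 − 43) × 79 / (72 × 4.061) × 0.85 = 7663.0 / 292.39 × 0.85 ≈ 22.3 mL/min
Patient B: CrCl = (140 − 27) × 93.2 / (72 × 4.12) × 0.85 = 10531.6 / 296.64 × 0.85 ≈ 30.2 mL/min
|22.3 − 30.2| = 7.9 mL/min

8 mL/min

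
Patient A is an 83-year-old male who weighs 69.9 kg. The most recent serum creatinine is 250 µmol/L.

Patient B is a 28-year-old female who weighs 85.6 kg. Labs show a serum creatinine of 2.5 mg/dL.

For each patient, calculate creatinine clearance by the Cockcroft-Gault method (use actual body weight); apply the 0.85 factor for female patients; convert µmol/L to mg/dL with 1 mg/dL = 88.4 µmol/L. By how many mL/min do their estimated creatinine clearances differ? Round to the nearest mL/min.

Patient A: SCr = 250 / 88.4 = 2.828 mg/dL
Patient A: CrCl = (140 − 83) × 69.9 / (72 × 2.828) = 3984.3 / 203.62 ≈ 19.6 mL/min
Patient B: CrCl = (140 − 28) × 85.6 / (72 × 2.5) × 0.85 = 9587.2 / 180.00 × 0.85 ≈ 45.3 mL/min
|19.6 − 45.3| = 25.7 mL/min

26 mL/min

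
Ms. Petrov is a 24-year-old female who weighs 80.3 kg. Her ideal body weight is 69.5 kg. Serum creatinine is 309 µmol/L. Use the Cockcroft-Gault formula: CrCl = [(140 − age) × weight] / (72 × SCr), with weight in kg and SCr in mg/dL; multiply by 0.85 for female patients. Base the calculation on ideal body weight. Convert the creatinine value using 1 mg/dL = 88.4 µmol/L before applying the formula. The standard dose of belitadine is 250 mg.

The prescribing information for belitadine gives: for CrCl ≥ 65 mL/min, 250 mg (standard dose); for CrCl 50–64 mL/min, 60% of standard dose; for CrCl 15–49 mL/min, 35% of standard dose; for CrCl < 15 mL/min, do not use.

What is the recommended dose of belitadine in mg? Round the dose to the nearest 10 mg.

90 mg

SCr = 309 / 88.4 = 3.495 mg/dL
CrCl = (140 − 24) × 69.5 / (72 × 3.495) × 0.85 = 8062.0 / 251.64 × 0.85 ≈ 27.2 mL/min
CrCl ≈ 27 mL/min → bracket 15–49 mL/min.
35% of 250 mg = 87.5 mg → 90 mg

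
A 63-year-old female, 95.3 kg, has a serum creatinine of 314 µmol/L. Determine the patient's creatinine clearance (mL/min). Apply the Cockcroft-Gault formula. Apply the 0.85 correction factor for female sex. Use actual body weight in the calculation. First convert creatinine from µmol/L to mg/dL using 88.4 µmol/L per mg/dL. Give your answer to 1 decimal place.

SCr = 314 / 88.4 = 3.552 mg/dL
CrCl = (140 − 63) × 95.3 / (72 × 3.552) × 0.85 = 7338.1 / 255.74 × 0.85 ≈ 24.4 mL/min

24.4 mL/min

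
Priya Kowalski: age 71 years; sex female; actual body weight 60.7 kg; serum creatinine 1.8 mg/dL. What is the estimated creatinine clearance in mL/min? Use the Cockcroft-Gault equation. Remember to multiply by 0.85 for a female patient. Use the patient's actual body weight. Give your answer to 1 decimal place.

27.5 mL/min

CrCl = (140 − 71) × 60.7 / (72 × 1.8) × 0.85 = 4188.3 / 129.60 × 0.85 ≈ 27.5 mL/min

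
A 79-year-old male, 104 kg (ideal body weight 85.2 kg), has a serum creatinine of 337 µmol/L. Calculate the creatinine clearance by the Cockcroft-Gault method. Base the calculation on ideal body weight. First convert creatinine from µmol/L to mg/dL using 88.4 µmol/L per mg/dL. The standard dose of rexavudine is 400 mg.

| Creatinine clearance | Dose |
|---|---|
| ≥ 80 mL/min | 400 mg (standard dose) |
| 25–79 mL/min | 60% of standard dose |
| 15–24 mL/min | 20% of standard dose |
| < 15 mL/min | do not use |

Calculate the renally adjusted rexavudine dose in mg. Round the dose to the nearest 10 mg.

SCr = 337 / 88.4 = 3.812 mg/dL
CrCl = (140 − 79) × 85.2 / (72 × 3.812) = 5197.2 / 274.46 ≈ 18.9 mL/min
CrCl ≈ 19 mL/min → bracket 15–24 mL/min.
20% of 400 mg = 80 mg

80 mg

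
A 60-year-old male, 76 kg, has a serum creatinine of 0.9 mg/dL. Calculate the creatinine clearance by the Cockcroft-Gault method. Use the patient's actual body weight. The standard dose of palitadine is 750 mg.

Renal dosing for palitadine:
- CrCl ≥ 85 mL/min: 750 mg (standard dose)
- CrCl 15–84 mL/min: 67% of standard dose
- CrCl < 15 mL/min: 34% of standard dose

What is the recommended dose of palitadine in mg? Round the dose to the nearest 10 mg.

CrCl = (140 − 60) × 76 / (72 × 0.9) = 6080.0 / 64.80 ≈ 93.8 mL/min
CrCl ≈ 94 mL/min → bracket ≥ 85 mL/min.
100% of 750 mg = 750 mg

750 mg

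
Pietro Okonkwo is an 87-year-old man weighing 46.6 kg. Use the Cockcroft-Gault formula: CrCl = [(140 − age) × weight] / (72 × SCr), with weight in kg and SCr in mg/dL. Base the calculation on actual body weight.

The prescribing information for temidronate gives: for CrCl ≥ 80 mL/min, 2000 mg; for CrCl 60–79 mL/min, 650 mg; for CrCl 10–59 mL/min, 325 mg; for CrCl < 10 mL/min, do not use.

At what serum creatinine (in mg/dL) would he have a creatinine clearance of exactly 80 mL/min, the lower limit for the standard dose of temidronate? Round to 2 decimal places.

Standard dose requires CrCl ≥ 80 mL/min.
Set (140 − 87) × 46.6 / (72 × SCr) = 80
SCr = (140 − 87) × 46.6 / (72 × 80) = 0.429 mg/dL

0.43 mg/dL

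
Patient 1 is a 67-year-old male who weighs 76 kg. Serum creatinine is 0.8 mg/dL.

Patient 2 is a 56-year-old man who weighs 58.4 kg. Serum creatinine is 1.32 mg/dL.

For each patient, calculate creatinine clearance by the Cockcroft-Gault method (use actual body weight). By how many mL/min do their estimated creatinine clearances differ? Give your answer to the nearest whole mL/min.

45 mL/min

Patient 1: CrCl = (140 − 67) × 76 / (72 × 0.8) = 5548.0 / 57.60 ≈ 96.3 mL/min
Patient 2: CrCl = (140 − 56) × 58.4 / (72 × 1.32) = 4905.6 / 95.04 ≈ 51.6 mL/min
|96.3 − 51.6| = 44.7 mL/min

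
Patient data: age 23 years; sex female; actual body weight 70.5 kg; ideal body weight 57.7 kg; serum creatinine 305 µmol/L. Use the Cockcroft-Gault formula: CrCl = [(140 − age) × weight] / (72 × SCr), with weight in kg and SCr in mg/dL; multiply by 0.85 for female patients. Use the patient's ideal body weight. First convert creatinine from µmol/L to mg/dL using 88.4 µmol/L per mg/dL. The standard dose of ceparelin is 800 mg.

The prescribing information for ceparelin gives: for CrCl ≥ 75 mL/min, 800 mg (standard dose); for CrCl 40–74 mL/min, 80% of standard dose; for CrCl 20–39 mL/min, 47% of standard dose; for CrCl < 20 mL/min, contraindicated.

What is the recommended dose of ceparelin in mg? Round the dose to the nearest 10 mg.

SCr = 305 / 88.4 = 3.45 mg/dL
CrCl = (140 − 23) × 57.7 / (72 × 3.45) × 0.85 = 6750.9 / 248.40 × 0.85 ≈ 23.1 mL/min
CrCl ≈ 23 mL/min → bracket 20–39 mL/min.
47% of 800 mg = 376 mg → 380 mg

380 mg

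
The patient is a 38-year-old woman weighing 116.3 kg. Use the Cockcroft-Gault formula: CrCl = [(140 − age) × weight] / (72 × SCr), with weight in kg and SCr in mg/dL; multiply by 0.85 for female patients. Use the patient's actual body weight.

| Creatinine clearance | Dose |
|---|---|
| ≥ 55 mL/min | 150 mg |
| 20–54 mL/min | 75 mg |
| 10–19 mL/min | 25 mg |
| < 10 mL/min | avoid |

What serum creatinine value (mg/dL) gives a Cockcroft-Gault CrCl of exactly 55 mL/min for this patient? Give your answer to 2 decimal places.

Standard dose requires CrCl ≥ 55 mL/min.
Set (140 − 38) × 116.3 × 0.85 / (72 × SCr) = 55
SCr = (140 − 38) × 116.3 × 0.85 / (72 × 55) = 2.546 mg/dL

2.55 mg/dL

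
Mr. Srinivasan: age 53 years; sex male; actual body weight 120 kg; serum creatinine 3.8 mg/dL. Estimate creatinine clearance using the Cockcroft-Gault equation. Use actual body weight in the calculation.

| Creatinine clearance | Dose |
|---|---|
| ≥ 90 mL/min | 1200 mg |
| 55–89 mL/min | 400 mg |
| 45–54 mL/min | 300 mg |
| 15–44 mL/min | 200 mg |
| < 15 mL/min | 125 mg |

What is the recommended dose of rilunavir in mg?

200 mg

CrCl = (140 − 53) × 120 / (72 × 3.8) = 10440.0 / 273.60 ≈ 38.2 mL/min
CrCl ≈ 38 mL/min → bracket 15–44 mL/min.
Dose for this bracket: 200 mg.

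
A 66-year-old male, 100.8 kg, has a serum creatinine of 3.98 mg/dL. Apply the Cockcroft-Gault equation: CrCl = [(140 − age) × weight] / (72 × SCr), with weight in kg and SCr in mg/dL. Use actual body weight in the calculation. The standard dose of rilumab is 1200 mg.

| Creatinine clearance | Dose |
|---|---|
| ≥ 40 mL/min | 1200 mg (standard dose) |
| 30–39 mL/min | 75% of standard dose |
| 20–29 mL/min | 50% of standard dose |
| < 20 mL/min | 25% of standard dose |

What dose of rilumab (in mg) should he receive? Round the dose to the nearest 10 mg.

CrCl = (140 − 66) × 100.8 / (72 × 3.98) = 7459.2 / 286.56 ≈ 26.0 mL/min
CrCl ≈ 26 mL/min → bracket 20–29 mL/min.
50% of 1200 mg = 600 mg

600 mg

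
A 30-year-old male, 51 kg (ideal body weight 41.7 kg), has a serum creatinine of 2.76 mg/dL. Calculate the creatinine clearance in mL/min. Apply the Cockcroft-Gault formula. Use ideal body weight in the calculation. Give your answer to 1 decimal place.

23.1 mL/min

CrCl = (140 − 30) × 41.7 / (72 × 2.76) = 4587.0 / 198.72 ≈ 23.1 mL/min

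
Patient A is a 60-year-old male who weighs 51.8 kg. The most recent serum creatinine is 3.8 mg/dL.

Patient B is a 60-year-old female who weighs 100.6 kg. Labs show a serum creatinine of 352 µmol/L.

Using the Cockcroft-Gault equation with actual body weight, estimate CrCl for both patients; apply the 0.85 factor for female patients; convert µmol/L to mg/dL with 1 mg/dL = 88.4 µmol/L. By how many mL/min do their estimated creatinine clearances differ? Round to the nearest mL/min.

9 mL/min

Patient A: CrCl = (140 − 60) × 51.8 / (72 × 3.8) = 4144.0 / 273.60 ≈ 15.1 mL/min
Patient B: SCr = 352 / 88.4 = 3.982 mg/dL
Patient B: CrCl = (140 − 60) × 100.6 / (72 × 3.982) × 0.85 = 8048.0 / 286.70 × 0.85 ≈ 23.9 mL/min
|15.1 − 23.9| = 8.8 mL/min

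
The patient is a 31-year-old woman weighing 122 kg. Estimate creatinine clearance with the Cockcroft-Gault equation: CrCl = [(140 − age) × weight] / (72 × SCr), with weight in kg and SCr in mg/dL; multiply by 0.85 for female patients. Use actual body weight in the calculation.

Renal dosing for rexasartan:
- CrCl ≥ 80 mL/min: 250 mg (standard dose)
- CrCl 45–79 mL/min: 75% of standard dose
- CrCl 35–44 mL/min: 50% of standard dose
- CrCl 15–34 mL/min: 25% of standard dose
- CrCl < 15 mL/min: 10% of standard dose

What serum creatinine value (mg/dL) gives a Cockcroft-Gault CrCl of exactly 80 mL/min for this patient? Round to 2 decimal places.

1.96 mg/dL

Standard dose requires CrCl ≥ 80 mL/min.
Set (140 − 31) × 122 × 0.85 / (72 × SCr) = 80
SCr = (140 − 31) × 122 × 0.85 / (72 × 80) = 1.962 mg/dL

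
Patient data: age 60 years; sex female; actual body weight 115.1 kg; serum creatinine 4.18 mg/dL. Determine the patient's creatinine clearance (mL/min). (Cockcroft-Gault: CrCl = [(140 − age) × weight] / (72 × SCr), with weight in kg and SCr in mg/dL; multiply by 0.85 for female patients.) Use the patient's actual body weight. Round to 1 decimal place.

26.0 mL/min

CrCl = (140 − 60) × 115.1 / (72 × 4.18) × 0.85 = 9208.0 / 300.96 × 0.85 ≈ 26.0 mL/min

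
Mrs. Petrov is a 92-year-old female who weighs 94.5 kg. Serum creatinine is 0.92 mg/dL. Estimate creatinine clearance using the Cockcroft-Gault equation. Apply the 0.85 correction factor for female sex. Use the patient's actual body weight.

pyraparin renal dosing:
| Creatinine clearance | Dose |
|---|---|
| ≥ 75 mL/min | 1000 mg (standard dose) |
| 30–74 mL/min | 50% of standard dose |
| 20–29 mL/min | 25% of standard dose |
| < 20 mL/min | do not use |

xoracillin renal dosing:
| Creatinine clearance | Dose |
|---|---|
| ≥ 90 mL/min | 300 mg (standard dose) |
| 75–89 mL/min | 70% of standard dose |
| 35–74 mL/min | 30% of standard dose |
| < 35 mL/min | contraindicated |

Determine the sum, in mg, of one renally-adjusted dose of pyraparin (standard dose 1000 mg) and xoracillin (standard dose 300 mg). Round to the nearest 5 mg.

CrCl = (140 − 92) × 94.5 / (72 × 0.92) × 0.85 = 4536.0 / 66.24 × 0.85 ≈ 58.2 mL/min
CrCl ≈ 58 mL/min.
pyraparin: 30–74 mL/min → 50% of 1000 mg = 500 mg.
xoracillin: 35–74 mL/min → 30% of 300 mg = 90 mg.
Total = 500 + 90 = 590 mg.

590 mg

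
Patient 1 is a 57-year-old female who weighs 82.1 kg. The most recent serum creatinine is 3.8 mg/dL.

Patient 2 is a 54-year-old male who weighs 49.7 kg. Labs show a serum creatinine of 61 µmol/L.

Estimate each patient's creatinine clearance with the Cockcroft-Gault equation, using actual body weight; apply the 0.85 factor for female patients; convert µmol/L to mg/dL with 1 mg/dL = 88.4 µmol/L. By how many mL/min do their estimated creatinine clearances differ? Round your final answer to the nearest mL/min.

Patient 1: CrCl = (140 − 57) × 82.1 / (72 × 3.8) × 0.85 = 6814.3 / 273.60 × 0.85 ≈ 21.2 mL/min
Patient 2: SCr = 61 / 88.4 = 0.69 mg/dL
Patient 2: CrCl = (140 − 54) × 49.7 / (72 × 0.69) = 4274.2 / 49.68 ≈ 86.0 mL/min
|21.2 − 86.0| = 64.8 mL/min

65 mL/min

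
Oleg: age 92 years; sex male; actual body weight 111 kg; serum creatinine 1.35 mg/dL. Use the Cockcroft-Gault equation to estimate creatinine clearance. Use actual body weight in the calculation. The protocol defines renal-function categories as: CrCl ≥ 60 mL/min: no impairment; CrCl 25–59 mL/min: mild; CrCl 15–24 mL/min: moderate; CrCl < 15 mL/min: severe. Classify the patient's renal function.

CrCl = (140 − 92) × 111 / (72 × 1.35) = 5328.0 / 97.20 ≈ 54.8 mL/min
55 mL/min falls in the 'mild' range.

mild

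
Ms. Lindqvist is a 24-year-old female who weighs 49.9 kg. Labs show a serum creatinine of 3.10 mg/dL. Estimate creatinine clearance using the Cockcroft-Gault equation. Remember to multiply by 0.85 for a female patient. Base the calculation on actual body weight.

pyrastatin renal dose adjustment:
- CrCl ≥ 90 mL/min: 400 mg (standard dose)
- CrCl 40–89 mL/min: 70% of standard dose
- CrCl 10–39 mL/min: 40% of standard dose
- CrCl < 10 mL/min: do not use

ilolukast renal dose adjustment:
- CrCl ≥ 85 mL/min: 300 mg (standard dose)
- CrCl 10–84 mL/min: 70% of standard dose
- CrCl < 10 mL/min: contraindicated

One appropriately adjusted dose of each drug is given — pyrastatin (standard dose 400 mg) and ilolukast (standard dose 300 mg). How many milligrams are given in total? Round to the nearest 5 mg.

CrCl = (140 − 24) × 49.9 / (72 × 3.1) × 0.85 = 5788.4 / 223.20 × 0.85 ≈ 22.0 mL/min
CrCl ≈ 22 mL/min.
pyrastatin: 10–39 mL/min → 40% of 400 mg = 160 mg.
ilolukast: 10–84 mL/min → 70% of 300 mg = 210 mg.
Total = 160 + 210 = 370 mg.

370 mg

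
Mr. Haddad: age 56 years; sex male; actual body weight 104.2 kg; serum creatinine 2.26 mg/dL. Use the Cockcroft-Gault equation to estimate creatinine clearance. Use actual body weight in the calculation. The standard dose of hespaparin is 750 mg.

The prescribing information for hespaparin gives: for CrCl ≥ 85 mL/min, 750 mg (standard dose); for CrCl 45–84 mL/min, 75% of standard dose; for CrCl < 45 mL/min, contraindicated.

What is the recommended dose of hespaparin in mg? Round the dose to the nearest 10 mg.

560 mg

CrCl = (140 − 56) × 104.2 / (72 × 2.26) = 8752.8 / 162.72 ≈ 53.8 mL/min
CrCl ≈ 54 mL/min → bracket 45–84 mL/min.
75% of 750 mg = 562.5 mg → 560 mg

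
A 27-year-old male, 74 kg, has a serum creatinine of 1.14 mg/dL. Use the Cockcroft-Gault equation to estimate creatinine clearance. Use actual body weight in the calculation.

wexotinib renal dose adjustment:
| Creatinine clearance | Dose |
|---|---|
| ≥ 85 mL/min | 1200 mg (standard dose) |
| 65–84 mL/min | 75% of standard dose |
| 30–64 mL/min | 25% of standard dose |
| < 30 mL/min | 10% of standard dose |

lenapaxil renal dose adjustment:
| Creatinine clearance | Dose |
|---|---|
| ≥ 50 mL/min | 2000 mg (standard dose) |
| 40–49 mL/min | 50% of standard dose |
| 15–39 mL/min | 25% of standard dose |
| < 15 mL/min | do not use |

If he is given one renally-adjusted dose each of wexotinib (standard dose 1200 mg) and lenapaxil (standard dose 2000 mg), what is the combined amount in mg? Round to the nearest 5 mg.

3200 mg

CrCl = (140 − 27) × 74 / (72 × 1.14) = 8362.0 / 82.08 ≈ 101.9 mL/min
CrCl ≈ 102 mL/min.
wexotinib: ≥ 85 mL/min → 100% of 1200 mg = 1200 mg.
lenapaxil: ≥ 50 mL/min → 100% of 2000 mg = 2000 mg.
Total = 1200 + 2000 = 3200 mg.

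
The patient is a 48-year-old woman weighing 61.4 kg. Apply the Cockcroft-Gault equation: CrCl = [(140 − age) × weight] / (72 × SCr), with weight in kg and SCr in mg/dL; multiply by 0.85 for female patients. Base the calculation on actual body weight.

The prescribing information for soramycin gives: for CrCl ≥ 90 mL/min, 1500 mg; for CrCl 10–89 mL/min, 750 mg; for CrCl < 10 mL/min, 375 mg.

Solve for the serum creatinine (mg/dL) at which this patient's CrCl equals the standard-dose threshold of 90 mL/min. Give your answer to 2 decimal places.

0.74 mg/dL

Standard dose requires CrCl ≥ 90 mL/min.
Set (140 − 48) × 61.4 × 0.85 / (72 × SCr) = 90
SCr = (140 − 48) × 61.4 × 0.85 / (72 × 90) = 0.741 mg/dL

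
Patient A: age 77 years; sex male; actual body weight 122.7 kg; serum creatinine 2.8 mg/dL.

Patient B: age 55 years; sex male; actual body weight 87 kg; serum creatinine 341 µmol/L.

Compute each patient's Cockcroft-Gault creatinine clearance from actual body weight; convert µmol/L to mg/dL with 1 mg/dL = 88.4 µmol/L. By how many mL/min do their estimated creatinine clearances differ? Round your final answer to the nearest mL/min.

12 mL/min

Patient A: CrCl = (140 − 77) × 122.7 / (72 × 2.8) = 7730.1 / 201.60 ≈ 38.3 mL/min
Patient B: SCr = 341 / 88.4 = 3.857 mg/dL
Patient B: CrCl = (140 − 55) × 87 / (72 × 3.857) = 7395.0 / 277.70 ≈ 26.6 mL/min
|38.3 − 26.6| = 11.7 mL/min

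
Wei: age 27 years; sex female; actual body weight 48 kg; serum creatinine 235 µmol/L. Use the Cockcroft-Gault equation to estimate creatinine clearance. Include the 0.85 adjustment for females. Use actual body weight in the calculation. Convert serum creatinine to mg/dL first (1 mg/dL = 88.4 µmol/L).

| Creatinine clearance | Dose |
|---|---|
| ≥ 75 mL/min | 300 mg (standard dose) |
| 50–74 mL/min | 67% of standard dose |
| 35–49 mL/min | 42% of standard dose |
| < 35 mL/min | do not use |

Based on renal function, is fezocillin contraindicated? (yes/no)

yes

SCr = 235 / 88.4 = 2.658 mg/dL
CrCl = (140 − 27) × 48 / (72 × 2.658) × 0.85 = 5424.0 / 191.38 × 0.85 ≈ 24.1 mL/min
CrCl ≈ 24 mL/min, which is < 35 mL/min.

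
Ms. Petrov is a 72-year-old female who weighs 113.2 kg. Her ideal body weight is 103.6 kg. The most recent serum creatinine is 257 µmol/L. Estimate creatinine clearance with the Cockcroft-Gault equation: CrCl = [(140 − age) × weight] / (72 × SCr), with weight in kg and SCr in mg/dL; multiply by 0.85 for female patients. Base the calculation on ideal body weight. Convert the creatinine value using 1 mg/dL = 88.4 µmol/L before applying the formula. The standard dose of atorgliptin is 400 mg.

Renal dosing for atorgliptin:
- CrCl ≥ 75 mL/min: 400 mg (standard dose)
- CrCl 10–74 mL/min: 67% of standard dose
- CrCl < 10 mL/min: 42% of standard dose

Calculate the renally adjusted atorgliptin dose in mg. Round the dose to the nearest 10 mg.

270 mg

SCr = 257 / 88.4 = 2.907 mg/dL
CrCl = (140 − 72) × 103.6 / (72 × 2.907) × 0.85 = 7044.8 / 209.30 × 0.85 ≈ 28.6 mL/min
CrCl ≈ 29 mL/min → bracket 10–74 mL/min.
67% of 400 mg = 268 mg → 270 mg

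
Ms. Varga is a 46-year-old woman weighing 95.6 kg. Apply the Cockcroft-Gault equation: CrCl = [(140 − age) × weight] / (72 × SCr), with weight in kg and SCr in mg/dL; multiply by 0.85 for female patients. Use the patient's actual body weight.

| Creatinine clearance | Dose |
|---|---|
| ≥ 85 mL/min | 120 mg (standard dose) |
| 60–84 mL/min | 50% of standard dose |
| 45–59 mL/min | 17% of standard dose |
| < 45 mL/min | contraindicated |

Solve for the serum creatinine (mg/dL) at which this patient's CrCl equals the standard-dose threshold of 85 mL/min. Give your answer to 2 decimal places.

1.25 mg/dL

Standard dose requires CrCl ≥ 85 mL/min.
Set (140 − 46) × 95.6 × 0.85 / (72 × SCr) = 85
SCr = (140 − 46) × 95.6 × 0.85 / (72 × 85) = 1.248 mg/dL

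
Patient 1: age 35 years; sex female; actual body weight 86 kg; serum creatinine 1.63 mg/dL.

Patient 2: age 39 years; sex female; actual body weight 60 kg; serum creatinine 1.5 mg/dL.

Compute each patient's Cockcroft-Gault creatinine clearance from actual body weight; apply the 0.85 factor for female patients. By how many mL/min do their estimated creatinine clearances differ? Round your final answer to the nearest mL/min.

18 mL/min

Patient 1: CrCl = (140 − 35) × 86 / (72 × 1.63) × 0.85 = 9030.0 / 117.36 × 0.85 ≈ 65.4 mL/min
Patient 2: CrCl = (140 − 39) × 60 / (72 × 1.5) × 0.85 = 6060.0 / 108.00 × 0.85 ≈ 47.7 mL/min
|65.4 − 47.7| = 17.7 mL/min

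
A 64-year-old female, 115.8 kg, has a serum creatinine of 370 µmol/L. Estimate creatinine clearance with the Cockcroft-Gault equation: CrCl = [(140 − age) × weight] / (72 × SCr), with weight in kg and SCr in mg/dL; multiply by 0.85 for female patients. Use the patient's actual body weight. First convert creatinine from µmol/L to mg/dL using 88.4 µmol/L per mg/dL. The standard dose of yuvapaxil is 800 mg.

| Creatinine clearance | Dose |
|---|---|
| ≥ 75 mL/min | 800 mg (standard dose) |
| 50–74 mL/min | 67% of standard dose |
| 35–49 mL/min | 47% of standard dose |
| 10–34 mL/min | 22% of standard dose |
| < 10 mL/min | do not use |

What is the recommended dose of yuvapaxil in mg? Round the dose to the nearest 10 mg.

SCr = 370 / 88.4 = 4.186 mg/dL
CrCl = (140 − 64) × 115.8 / (72 × 4.186) × 0.85 = 8800.8 / 301.39 × 0.85 ≈ 24.8 mL/min
CrCl ≈ 25 mL/min → bracket 10–34 mL/min.
22% of 800 mg = 176 mg → 180 mg

180 mg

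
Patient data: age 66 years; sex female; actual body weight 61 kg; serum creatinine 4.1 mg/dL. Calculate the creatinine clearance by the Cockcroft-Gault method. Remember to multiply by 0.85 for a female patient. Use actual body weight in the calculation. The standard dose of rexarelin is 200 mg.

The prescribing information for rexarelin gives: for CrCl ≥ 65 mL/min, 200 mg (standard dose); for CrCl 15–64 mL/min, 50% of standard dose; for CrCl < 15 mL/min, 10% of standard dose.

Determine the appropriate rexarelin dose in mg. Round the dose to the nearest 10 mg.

20 mg

CrCl = (140 − 66) × 61 / (72 × 4.1) × 0.85 = 4514.0 / 295.20 × 0.85 ≈ 13.0 mL/min
CrCl ≈ 13 mL/min → bracket < 15 mL/min.
10% of 200 mg = 20 mg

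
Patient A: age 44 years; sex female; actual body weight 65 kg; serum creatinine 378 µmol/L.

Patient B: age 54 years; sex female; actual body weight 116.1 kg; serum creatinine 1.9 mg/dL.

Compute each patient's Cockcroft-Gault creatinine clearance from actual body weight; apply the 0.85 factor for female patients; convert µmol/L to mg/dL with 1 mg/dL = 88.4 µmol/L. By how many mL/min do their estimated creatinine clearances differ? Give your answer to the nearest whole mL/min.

Patient A: SCr = 378 / 88.4 = 4.276 mg/dL
Patient A: CrCl = (140 − 44) × 65 / (72 × 4.276) × 0.85 = 6240.0 / 307.87 × 0.85 ≈ 17.2 mL/min
Patient B: CrCl = (140 − 54) × 116.1 / (72 × 1.9) × 0.85 = 9984.6 / 136.80 × 0.85 ≈ 62.0 mL/min
|17.2 − 62.0| = 44.8 mL/min

45 mL/min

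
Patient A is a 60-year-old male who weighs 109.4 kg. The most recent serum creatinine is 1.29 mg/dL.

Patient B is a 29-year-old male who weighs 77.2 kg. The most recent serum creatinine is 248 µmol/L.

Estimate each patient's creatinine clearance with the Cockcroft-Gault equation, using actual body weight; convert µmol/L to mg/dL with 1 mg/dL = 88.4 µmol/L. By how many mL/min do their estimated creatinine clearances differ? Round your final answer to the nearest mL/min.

Patient A: CrCl = (140 − 60) × 109.4 / (72 × 1.29) = 8752.0 / 92.88 ≈ 94.2 mL/min
Patient B: SCr = 248 / 88.4 = 2.805 mg/dL
Patient B: CrCl = (140 − 29) × 77.2 / (72 × 2.805) = 8569.2 / 201.96 ≈ 42.4 mL/min
|94.2 − 42.4| = 51.8 mL/min

52 mL/min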